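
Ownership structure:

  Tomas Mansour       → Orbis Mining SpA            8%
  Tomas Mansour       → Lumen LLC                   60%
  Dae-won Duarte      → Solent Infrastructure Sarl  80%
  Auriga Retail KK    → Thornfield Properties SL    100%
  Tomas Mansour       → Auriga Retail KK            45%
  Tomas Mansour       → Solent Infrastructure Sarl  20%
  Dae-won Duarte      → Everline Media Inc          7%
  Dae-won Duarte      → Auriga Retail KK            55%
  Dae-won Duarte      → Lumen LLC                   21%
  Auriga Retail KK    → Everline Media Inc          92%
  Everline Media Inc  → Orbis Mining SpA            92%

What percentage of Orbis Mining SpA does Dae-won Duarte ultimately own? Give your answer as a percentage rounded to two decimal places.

Dae-won reaches Orbis along 2 paths.
Via Auriga → Everline: 55% × 92% × 92% = 46.552%.
Via Everline: 7% × 92% = 6.44%.
Total: 46.552% + 6.44% = 52.992%.
Rounded: 52.99%.

52.99%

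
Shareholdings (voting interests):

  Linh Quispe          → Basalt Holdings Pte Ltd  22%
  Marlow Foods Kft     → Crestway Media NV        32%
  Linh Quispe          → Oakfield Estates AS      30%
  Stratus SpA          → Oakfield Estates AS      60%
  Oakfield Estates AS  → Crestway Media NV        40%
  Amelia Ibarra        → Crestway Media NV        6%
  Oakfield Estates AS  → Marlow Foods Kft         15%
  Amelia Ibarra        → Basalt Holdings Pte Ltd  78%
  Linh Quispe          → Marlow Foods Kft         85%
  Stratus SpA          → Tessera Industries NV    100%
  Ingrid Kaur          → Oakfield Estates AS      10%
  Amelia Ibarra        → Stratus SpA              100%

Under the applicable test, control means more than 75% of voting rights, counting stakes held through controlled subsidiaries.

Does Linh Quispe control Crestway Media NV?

Linh holds 85% of Marlow, so Linh controls Marlow.
In Crestway, Linh's side holds only 32%, not > 75%.
So Linh does not control Crestway.

No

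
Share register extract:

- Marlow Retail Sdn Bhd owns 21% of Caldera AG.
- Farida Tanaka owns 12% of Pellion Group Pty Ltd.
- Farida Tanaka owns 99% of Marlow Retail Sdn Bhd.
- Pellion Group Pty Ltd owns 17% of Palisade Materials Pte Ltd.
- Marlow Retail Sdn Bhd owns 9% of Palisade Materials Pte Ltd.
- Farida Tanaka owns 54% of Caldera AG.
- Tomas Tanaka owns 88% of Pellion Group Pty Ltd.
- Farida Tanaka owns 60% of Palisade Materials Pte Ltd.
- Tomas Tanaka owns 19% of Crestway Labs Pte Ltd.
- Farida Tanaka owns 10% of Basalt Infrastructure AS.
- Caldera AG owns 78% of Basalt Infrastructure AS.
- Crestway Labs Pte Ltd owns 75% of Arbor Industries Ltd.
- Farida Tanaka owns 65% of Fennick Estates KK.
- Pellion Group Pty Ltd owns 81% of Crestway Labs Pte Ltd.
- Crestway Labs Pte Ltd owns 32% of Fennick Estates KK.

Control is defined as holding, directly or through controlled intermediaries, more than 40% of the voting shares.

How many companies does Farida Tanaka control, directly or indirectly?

Farida holds 99% of Marlow, so Farida controls Marlow.
Farida and Marlow together hold 60% + 9% = 69% of Palisade, so Farida controls Palisade.
Farida holds 65% of Fennick, so Farida controls Fennick.
Farida and Marlow together hold 54% + 21% = 75% of Caldera, so Farida controls Caldera.
Caldera and Farida together hold 78% + 10% = 88% of Basalt, so Farida controls Basalt.
No other company's threshold is met.
Farida controls 5 companies.

5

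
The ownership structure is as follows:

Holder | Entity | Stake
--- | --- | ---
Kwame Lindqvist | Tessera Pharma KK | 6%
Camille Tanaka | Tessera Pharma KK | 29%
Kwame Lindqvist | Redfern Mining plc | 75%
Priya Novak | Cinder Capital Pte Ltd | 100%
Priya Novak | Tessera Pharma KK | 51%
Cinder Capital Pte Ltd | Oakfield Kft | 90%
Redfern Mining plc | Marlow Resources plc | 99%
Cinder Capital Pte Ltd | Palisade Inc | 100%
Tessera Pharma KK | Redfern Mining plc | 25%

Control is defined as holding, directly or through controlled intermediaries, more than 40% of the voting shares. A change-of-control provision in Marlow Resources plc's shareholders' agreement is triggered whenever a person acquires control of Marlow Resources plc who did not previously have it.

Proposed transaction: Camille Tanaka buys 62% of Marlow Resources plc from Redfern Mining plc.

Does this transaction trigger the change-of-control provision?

Yes

The purchase adds only to Camille's holdings (Redfern's stake shrinks), so Camille is the only person who could newly come to control Marlow.
Camille's largest direct stake is 29% in Tessera, which does not meet the threshold, so Camille controls no company.
Neither Camille nor any entity Camille controls holds any voting interest in Marlow.
So before the transaction, Camille does not control Marlow.
After the purchase, Camille holds 62% of Marlow directly, and Redfern's stake falls to 37%.
Camille holds 62% of Marlow, so Camille controls Marlow.
Camille did not control Marlow before and does after, so the clause is triggered.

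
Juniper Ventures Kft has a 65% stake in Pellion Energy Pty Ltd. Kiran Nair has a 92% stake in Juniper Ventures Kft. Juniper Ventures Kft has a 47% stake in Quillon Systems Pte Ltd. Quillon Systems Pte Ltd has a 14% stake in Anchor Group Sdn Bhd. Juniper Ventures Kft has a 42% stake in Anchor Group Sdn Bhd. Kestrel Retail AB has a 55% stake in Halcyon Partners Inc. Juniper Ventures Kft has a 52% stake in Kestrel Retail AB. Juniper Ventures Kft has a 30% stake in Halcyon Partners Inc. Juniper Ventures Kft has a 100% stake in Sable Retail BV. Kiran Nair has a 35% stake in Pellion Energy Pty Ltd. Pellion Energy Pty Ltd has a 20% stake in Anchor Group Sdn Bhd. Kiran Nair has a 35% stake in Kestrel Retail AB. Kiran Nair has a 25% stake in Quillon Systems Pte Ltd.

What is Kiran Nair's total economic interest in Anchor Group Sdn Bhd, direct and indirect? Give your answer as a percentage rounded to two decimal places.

67.15%

Kiran reaches Anchor along 5 paths.
Via Pellion: 35% × 20% = 7%.
Via Juniper → Pellion: 92% × 65% × 20% = 11.96%.
Via Juniper → Quillon: 92% × 47% × 14% = 6.0536%.
Via Quillon: 25% × 14% = 3.5%.
Via Juniper: 92% × 42% = 38.64%.
Total: 7% + 11.96% + 6.0536% + 3.5% + 38.64% = 67.1536%.
Rounded: 67.15%.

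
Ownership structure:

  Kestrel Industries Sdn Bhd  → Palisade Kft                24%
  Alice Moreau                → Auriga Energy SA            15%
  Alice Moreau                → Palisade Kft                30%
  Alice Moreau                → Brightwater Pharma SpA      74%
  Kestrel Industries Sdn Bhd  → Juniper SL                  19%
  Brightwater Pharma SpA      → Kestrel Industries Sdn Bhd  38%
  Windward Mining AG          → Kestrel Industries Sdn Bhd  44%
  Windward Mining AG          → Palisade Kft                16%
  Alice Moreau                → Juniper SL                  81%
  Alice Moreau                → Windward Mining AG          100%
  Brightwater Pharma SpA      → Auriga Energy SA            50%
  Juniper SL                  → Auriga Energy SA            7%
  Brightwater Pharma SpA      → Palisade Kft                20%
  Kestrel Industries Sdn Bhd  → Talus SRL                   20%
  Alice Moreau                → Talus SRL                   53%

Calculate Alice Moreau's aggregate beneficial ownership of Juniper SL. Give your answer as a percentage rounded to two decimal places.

Alice reaches Juniper along 3 paths.
Direct stake: 81% = 81%.
Via Brightwater → Kestrel: 74% × 38% × 19% = 5.3428%.
Via Windward → Kestrel: 100% × 44% × 19% = 8.36%.
Total: 81% + 5.3428% + 8.36% = 94.7028%.
Rounded: 94.70%.

94.70%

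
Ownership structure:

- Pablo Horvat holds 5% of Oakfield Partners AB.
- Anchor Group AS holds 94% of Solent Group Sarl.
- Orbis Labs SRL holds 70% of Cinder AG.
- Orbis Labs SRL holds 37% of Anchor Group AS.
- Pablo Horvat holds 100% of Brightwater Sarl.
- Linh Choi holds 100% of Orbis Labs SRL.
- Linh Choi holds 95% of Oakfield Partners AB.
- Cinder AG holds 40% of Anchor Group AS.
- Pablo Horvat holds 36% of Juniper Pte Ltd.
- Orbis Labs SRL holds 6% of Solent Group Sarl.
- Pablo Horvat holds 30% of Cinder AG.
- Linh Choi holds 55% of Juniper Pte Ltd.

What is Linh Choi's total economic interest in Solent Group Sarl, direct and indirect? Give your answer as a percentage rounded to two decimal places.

67.10%

Linh reaches Solent along 3 paths.
Via Orbis → Anchor: 100% × 37% × 94% = 34.78%.
Via Orbis → Cinder → Anchor: 100% × 70% × 40% × 94% = 26.32%.
Via Orbis: 100% × 6% = 6%.
Total: 34.78% + 26.32% + 6% = 67.1%.
Rounded: 67.10%.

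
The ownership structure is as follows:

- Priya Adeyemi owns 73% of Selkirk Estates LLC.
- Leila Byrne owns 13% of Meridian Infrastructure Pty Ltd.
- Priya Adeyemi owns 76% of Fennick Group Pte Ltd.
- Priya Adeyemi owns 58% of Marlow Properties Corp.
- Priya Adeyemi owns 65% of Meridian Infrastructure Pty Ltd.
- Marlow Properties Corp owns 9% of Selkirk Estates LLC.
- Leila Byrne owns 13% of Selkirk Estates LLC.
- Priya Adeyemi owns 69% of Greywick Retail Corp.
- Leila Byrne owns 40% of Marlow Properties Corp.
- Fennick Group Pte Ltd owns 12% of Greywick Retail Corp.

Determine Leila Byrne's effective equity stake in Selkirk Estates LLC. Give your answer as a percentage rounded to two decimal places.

16.60%

Leila reaches Selkirk along 2 paths.
Via Marlow: 40% × 9% = 3.6%.
Direct stake: 13% = 13%.
Total: 3.6% + 13% = 16.6%.
Rounded: 16.60%.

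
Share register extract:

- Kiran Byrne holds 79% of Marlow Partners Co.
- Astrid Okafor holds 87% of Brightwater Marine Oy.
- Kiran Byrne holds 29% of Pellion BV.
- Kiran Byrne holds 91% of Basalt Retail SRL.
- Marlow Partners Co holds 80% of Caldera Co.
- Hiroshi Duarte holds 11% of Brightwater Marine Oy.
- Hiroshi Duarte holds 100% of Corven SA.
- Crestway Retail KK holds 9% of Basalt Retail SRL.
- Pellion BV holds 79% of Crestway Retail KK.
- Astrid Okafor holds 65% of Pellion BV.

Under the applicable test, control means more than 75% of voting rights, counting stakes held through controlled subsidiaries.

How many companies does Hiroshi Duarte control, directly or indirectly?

Hiroshi holds 100% of Corven, so Hiroshi controls Corven.
No other company's threshold is met.
Hiroshi controls 1 company.

1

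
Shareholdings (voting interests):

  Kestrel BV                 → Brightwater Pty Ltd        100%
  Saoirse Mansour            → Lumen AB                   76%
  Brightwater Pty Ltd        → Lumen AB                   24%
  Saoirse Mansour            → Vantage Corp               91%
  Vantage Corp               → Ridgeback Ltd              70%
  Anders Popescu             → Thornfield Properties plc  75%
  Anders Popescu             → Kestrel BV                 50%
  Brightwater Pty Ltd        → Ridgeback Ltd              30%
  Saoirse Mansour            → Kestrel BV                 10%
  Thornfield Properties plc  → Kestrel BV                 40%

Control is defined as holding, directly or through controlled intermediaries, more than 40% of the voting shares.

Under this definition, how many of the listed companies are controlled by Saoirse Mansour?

3

Saoirse holds 91% of Vantage, so Saoirse controls Vantage.
Saoirse holds 76% of Lumen, so Saoirse controls Lumen.
Vantage holds 70% of Ridgeback, so Saoirse controls Ridgeback.
No other company's threshold is met.
Saoirse controls 3 companies.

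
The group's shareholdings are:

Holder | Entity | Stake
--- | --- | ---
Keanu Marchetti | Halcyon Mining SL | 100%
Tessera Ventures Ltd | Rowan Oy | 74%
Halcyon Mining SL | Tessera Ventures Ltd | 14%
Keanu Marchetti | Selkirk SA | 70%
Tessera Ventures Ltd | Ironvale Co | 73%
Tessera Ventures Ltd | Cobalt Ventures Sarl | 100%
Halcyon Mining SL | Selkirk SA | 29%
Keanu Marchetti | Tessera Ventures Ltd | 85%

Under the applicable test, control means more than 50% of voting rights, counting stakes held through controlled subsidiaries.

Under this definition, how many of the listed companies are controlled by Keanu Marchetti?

6

Keanu holds 100% of Halcyon, so Keanu controls Halcyon.
Keanu and Halcyon together hold 85% + 14% = 99% of Tessera, so Keanu controls Tessera.
Keanu and Halcyon together hold 70% + 29% = 99% of Selkirk, so Keanu controls Selkirk.
Tessera holds 73% of Ironvale, so Keanu controls Ironvale.
Tessera holds 100% of Cobalt, so Keanu controls Cobalt.
Tessera holds 74% of Rowan, so Keanu controls Rowan.
Keanu controls 6 companies.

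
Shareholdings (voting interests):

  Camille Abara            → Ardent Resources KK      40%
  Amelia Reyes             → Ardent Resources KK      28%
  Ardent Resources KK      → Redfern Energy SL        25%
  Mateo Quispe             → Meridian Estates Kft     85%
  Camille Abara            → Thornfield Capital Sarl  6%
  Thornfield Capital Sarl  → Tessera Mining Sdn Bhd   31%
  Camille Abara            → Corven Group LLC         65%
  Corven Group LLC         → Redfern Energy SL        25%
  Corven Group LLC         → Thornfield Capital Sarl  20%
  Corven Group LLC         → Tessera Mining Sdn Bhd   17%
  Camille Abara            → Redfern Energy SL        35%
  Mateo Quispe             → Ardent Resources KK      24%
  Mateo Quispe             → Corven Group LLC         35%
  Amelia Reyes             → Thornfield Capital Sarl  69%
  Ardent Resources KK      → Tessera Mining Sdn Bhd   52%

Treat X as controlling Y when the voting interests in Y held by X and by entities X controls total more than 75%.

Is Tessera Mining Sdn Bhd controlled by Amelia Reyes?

Amelia's largest direct stake is 69% in Thornfield, which does not meet the threshold, so Amelia controls no company.
Neither Amelia nor any entity Amelia controls holds any voting interest in Tessera.
So Amelia does not control Tessera.

No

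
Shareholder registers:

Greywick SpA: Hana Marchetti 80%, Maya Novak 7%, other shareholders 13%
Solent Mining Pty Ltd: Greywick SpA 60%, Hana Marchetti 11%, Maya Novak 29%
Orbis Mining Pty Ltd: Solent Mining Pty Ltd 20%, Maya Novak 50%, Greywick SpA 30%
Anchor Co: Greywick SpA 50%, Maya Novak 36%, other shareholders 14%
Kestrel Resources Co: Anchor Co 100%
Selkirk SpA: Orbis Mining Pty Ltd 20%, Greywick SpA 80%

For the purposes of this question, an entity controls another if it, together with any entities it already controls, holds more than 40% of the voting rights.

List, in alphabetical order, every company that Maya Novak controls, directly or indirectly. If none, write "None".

Maya holds 50% of Orbis, so Maya controls Orbis.
No other company's threshold is met.

Orbis Mining Pty Ltd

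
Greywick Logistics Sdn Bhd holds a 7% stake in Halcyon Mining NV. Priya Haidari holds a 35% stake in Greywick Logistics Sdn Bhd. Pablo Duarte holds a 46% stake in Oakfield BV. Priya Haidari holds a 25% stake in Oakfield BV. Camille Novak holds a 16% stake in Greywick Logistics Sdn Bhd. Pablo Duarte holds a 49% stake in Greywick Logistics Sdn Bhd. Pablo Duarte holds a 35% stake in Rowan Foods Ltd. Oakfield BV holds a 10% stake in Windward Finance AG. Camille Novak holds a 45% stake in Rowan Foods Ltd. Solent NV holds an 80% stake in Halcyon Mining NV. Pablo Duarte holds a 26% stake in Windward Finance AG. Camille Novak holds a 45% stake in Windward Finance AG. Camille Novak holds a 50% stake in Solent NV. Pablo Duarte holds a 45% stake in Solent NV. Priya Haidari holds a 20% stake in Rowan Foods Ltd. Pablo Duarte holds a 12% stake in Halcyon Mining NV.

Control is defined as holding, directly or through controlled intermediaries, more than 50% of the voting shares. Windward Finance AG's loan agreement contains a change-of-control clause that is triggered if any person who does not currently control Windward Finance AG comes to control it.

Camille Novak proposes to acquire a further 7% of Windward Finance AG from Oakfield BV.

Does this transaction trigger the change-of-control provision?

Yes

The purchase adds only to Camille's holdings (Oakfield's stake shrinks), so Camille is the only person who could newly come to control Windward.
Camille's largest direct stake is 50% in Solent, which does not meet the threshold, so Camille controls no company.
In Windward, Camille's side holds only 45%, not > 50%.
So before the transaction, Camille does not control Windward.
After the purchase, Camille's direct stake in Windward rises to 45% + 7% = 52%, and Oakfield's stake falls to 3%.
Camille holds 52% of Windward, so Camille controls Windward.
Camille did not control Windward before and does after, so the clause is triggered.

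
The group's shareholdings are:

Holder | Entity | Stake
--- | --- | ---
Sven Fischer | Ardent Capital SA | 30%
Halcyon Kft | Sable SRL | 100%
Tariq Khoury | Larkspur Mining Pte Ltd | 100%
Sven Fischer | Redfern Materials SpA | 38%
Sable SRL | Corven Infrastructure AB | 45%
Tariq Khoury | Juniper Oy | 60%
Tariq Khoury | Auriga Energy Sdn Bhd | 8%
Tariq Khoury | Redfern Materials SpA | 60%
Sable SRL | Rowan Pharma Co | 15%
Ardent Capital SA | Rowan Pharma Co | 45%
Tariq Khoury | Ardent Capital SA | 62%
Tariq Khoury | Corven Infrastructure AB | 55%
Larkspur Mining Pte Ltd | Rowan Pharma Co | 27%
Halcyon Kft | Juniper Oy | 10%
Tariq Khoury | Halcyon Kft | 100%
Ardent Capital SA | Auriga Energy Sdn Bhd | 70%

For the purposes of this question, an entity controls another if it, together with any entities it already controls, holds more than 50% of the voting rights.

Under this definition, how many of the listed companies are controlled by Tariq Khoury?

9

Tariq holds 60% of Redfern, so Tariq controls Redfern.
Tariq holds 100% of Halcyon, so Tariq controls Halcyon.
Tariq holds 62% of Ardent, so Tariq controls Ardent.
Halcyon holds 100% of Sable, so Tariq controls Sable.
Halcyon and Tariq together hold 10% + 60% = 70% of Juniper, so Tariq controls Juniper.
Sable and Tariq together hold 45% + 55% = 100% of Corven, so Tariq controls Corven.
Tariq holds 100% of Larkspur, so Tariq controls Larkspur.
Ardent and Larkspur and Sable together hold 45% + 27% + 15% = 87% of Rowan, so Tariq controls Rowan.
Ardent and Tariq together hold 70% + 8% = 78% of Auriga, so Tariq controls Auriga.
Tariq controls 9 companies.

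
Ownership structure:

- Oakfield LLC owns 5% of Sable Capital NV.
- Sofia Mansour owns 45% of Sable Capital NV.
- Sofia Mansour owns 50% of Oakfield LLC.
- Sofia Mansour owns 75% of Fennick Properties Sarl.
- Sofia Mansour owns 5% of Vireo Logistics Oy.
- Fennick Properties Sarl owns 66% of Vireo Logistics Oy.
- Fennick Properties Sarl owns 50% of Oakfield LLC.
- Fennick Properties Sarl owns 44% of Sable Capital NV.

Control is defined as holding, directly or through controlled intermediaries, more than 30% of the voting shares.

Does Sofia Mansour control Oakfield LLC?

Sofia holds 75% of Fennick, so Sofia controls Fennick.
Fennick and Sofia together hold 50% + 50% = 100% of Oakfield, so Sofia controls Oakfield.

Yes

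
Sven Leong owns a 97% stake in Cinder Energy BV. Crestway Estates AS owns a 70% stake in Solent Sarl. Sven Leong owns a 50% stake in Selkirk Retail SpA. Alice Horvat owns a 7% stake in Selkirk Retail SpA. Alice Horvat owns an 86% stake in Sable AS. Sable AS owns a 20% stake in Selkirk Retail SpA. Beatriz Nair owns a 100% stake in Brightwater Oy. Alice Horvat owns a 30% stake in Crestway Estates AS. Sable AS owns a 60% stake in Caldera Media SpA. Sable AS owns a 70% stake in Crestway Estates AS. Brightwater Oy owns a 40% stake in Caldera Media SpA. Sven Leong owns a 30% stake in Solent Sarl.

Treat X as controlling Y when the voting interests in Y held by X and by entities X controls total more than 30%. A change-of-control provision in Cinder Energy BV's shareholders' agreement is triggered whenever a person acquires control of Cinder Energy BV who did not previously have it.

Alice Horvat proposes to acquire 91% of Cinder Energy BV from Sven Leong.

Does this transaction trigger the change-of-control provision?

The purchase adds only to Alice's holdings (Sven's stake shrinks), so Alice is the only person who could newly come to control Cinder.
Alice holds 86% of Sable, so Alice controls Sable.
Sable and Alice together hold 70% + 30% = 100% of Crestway, so Alice controls Crestway.
Crestway holds 70% of Solent, so Alice controls Solent.
Sable holds 60% of Caldera, so Alice controls Caldera.
Neither Alice nor any entity Alice controls holds any voting interest in Cinder.
So before the transaction, Alice does not control Cinder.
After the purchase, Alice holds 91% of Cinder directly, and Sven's stake falls to 6%.
Alice holds 91% of Cinder, so Alice controls Cinder.
Alice did not control Cinder before and does after, so the clause is triggered.

Yes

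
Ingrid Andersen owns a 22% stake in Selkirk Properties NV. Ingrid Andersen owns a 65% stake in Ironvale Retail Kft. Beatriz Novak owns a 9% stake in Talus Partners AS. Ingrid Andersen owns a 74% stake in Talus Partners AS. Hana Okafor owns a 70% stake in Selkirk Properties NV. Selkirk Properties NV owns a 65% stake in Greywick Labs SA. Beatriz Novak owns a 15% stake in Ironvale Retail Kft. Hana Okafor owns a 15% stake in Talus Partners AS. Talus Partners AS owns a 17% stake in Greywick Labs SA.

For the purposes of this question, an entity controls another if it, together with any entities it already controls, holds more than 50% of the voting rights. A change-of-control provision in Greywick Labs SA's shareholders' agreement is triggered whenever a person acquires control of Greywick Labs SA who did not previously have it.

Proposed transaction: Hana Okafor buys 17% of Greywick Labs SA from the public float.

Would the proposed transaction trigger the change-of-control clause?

No

The purchase changes only Hana's holdings, so Hana is the only person who could newly come to control Greywick.
Hana holds 70% of Selkirk, so Hana controls Selkirk.
Selkirk holds 65% of Greywick, so Hana controls Greywick.
So Hana already controls Greywick before the transaction.
After the purchase, Hana holds 17% of Greywick directly.
Hana controlled Greywick already, so this is not a new person acquiring control; every other person's position is unchanged or reduced.
No new person acquires control, so the clause is not triggered.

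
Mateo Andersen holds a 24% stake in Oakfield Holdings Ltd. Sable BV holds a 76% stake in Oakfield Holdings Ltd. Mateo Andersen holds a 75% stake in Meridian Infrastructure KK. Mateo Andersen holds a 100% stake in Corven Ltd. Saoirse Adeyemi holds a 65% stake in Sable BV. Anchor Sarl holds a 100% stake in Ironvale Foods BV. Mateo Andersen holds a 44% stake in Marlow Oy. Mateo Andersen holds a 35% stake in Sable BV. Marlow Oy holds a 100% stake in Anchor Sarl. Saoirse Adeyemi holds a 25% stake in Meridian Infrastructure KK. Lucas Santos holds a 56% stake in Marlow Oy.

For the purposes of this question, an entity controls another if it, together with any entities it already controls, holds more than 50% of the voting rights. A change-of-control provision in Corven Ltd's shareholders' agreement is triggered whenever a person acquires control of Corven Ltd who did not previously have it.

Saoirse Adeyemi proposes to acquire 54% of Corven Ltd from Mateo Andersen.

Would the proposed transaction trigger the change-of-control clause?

The purchase adds only to Saoirse's holdings (Mateo's stake shrinks), so Saoirse is the only person who could newly come to control Corven.
Saoirse holds 65% of Sable, so Saoirse controls Sable.
Sable holds 76% of Oakfield, so Saoirse controls Oakfield.
Neither Saoirse nor any entity Saoirse controls holds any voting interest in Corven.
So before the transaction, Saoirse does not control Corven.
After the purchase, Saoirse holds 54% of Corven directly, and Mateo's stake falls to 46%.
Saoirse holds 54% of Corven, so Saoirse controls Corven.
Saoirse did not control Corven before and does after, so the clause is triggered.

Yes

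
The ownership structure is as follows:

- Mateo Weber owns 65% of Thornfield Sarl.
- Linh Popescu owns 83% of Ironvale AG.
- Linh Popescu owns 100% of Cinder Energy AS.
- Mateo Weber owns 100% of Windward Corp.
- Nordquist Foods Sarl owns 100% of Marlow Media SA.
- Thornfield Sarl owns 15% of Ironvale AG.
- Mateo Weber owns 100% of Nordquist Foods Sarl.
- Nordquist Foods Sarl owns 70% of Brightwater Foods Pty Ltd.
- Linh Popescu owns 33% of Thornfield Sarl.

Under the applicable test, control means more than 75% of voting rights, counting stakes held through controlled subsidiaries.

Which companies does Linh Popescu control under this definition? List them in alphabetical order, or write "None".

Linh holds 100% of Cinder, so Linh controls Cinder.
Linh holds 83% of Ironvale, so Linh controls Ironvale.
No other company's threshold is met.

Cinder Energy AS, Ironvale AG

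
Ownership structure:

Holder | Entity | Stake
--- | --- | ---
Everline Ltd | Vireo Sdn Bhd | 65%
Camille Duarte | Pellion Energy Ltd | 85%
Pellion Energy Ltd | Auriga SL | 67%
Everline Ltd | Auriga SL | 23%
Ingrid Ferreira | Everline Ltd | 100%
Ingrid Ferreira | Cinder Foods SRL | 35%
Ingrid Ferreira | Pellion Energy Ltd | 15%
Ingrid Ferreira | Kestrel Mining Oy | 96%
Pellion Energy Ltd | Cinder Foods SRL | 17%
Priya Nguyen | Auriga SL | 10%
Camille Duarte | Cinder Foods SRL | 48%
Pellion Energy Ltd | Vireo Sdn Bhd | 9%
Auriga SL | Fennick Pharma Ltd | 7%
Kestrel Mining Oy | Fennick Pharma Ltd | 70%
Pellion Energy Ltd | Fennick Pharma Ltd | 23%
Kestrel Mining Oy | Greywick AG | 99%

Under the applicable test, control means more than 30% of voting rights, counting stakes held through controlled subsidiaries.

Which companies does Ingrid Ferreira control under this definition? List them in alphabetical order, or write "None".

Ingrid holds 100% of Everline, so Ingrid controls Everline.
Everline holds 65% of Vireo, so Ingrid controls Vireo.
Ingrid holds 35% of Cinder, so Ingrid controls Cinder.
Ingrid holds 96% of Kestrel, so Ingrid controls Kestrel.
Kestrel holds 99% of Greywick, so Ingrid controls Greywick.
Kestrel holds 70% of Fennick, so Ingrid controls Fennick.
No other company's threshold is met.

Cinder Foods SRL, Everline Ltd, Fennick Pharma Ltd, Greywick AG, Kestrel Mining Oy, Vireo Sdn Bhd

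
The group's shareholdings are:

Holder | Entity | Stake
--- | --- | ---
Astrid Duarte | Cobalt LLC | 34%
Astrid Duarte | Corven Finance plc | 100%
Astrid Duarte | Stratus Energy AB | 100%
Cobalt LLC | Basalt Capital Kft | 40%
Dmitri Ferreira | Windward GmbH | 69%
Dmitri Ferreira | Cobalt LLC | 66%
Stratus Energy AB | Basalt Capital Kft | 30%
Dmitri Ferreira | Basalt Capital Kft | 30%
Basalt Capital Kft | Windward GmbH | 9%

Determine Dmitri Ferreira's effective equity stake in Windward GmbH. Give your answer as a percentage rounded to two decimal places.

Dmitri reaches Windward along 3 paths.
Via Basalt: 30% × 9% = 2.7%.
Via Cobalt → Basalt: 66% × 40% × 9% = 2.376%.
Direct stake: 69% = 69%.
Total: 2.7% + 2.376% + 69% = 74.076%.
Rounded: 74.08%.

74.08%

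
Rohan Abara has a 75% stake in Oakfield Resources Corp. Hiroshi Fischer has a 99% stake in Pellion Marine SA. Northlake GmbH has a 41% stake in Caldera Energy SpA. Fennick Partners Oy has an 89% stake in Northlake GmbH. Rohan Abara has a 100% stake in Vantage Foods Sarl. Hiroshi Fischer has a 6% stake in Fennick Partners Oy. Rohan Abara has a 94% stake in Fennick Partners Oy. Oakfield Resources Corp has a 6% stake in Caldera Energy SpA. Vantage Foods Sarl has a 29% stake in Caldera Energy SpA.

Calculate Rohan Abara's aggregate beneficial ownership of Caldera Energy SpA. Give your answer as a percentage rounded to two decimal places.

Rohan reaches Caldera along 3 paths.
Via Vantage: 100% × 29% = 29%.
Via Fennick → Northlake: 94% × 89% × 41% = 34.3006%.
Via Oakfield: 75% × 6% = 4.5%.
Total: 29% + 34.3006% + 4.5% = 67.8006%.
Rounded: 67.80%.

67.80%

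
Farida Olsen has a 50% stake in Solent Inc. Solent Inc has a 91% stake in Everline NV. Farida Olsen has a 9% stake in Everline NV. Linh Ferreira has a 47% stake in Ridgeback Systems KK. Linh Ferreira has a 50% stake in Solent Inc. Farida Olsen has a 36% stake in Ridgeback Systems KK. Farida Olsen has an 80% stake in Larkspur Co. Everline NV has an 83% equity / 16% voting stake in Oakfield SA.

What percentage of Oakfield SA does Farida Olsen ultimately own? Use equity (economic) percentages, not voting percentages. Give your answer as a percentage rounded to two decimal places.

Farida reaches Oakfield along 2 paths.
Via Solent → Everline: 50% × 91% × 83% = 37.765%.
Via Everline: 9% × 83% = 7.47%.
Total: 37.765% + 7.47% = 45.235%.
Rounded: 45.24%.

45.24%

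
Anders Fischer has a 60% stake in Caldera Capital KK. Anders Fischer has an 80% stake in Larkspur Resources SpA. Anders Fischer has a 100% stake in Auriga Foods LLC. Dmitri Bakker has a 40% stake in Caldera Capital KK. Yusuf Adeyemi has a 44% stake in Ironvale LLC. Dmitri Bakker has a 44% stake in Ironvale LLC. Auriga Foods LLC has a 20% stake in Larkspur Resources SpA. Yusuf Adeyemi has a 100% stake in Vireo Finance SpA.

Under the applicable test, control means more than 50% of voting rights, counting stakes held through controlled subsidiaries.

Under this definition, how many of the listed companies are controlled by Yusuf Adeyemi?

1

Yusuf holds 100% of Vireo, so Yusuf controls Vireo.
No other company's threshold is met.
Yusuf controls 1 company.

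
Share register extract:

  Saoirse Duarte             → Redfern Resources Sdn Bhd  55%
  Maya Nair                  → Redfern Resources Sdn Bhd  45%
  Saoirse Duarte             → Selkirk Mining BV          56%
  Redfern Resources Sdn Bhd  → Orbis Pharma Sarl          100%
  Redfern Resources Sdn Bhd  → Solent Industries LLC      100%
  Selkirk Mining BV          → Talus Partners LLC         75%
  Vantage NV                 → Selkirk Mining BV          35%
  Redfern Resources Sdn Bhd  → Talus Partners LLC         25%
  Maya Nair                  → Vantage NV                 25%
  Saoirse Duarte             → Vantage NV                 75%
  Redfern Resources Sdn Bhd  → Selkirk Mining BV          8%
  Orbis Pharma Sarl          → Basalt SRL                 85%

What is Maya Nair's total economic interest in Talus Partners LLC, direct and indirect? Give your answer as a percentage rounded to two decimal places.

20.51%

Maya reaches Talus along 3 paths.
Via Redfern: 45% × 25% = 11.25%.
Via Vantage → Selkirk: 25% × 35% × 75% = 6.5625%.
Via Redfern → Selkirk: 45% × 8% × 75% = 2.7%.
Total: 11.25% + 6.5625% + 2.7% = 20.5125%.
Rounded: 20.51%.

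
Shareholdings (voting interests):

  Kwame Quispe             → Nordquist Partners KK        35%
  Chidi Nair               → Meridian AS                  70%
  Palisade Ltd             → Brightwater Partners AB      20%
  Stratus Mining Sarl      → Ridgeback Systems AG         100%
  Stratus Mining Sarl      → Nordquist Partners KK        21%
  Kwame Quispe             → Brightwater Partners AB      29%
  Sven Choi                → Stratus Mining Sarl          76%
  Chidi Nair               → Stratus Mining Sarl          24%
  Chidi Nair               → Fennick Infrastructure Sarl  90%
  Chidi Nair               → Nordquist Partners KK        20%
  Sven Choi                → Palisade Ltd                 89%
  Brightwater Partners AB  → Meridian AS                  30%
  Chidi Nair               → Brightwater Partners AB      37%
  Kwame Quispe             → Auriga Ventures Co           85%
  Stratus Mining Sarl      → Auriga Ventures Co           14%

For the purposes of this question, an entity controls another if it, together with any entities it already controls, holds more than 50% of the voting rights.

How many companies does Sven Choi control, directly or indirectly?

3

Sven holds 76% of Stratus, so Sven controls Stratus.
Sven holds 89% of Palisade, so Sven controls Palisade.
Stratus holds 100% of Ridgeback, so Sven controls Ridgeback.
No other company's threshold is met.
Sven controls 3 companies.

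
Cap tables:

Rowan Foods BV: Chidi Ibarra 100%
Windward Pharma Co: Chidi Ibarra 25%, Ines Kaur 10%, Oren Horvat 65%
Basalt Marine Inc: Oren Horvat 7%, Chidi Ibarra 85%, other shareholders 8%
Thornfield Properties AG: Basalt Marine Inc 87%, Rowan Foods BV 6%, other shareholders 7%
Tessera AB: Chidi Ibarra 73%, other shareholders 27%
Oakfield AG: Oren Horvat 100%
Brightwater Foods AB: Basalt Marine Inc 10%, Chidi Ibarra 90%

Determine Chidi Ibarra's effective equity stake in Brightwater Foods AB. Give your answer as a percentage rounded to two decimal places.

98.50%

Chidi reaches Brightwater along 2 paths.
Via Basalt: 85% × 10% = 8.5%.
Direct stake: 90% = 90%.
Total: 8.5% + 90% = 98.5%.
Rounded: 98.50%.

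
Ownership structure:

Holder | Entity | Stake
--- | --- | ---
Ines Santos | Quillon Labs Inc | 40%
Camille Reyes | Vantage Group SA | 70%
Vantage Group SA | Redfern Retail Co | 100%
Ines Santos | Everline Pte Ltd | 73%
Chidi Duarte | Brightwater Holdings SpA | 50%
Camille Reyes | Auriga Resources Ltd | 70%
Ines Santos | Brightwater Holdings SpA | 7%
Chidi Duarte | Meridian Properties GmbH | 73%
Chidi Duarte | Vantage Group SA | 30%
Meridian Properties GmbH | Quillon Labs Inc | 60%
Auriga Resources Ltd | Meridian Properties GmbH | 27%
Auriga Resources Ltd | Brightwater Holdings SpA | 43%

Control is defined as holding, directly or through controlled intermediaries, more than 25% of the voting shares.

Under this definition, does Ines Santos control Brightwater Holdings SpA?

Ines holds 40% of Quillon, so Ines controls Quillon.
Ines holds 73% of Everline, so Ines controls Everline.
In Brightwater, Ines's side holds only 7%, not > 25%.
So Ines does not control Brightwater.

No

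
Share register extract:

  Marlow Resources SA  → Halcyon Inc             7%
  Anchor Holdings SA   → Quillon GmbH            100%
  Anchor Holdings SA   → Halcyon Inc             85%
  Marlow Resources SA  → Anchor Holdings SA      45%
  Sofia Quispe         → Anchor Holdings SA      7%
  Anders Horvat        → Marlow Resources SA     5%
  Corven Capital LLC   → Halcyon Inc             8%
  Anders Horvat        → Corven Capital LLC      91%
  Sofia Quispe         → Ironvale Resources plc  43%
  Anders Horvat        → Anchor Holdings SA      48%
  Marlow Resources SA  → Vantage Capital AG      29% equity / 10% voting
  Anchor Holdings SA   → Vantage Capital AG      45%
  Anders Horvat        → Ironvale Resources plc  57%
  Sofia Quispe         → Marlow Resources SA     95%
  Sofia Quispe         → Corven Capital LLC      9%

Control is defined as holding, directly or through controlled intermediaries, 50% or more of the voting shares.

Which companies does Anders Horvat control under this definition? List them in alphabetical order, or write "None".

Anders holds 91% of Corven, so Anders controls Corven.
Anders holds 57% of Ironvale, so Anders controls Ironvale.
No other company's threshold is met.

Corven Capital LLC, Ironvale Resources plc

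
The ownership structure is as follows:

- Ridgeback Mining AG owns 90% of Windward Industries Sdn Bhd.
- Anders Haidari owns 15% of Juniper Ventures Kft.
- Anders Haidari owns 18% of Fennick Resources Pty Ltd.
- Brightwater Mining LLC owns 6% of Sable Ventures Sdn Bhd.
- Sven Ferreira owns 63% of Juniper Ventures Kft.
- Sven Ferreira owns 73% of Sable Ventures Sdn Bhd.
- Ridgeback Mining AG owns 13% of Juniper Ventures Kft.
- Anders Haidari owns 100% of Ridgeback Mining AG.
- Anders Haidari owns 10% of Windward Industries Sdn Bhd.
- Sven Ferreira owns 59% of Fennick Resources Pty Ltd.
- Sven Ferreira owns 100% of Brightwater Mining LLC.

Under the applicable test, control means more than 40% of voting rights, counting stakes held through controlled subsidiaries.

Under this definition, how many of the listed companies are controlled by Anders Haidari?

Anders holds 100% of Ridgeback, so Anders controls Ridgeback.
Anders and Ridgeback together hold 10% + 90% = 100% of Windward, so Anders controls Windward.
No other company's threshold is met.
Anders controls 2 companies.

2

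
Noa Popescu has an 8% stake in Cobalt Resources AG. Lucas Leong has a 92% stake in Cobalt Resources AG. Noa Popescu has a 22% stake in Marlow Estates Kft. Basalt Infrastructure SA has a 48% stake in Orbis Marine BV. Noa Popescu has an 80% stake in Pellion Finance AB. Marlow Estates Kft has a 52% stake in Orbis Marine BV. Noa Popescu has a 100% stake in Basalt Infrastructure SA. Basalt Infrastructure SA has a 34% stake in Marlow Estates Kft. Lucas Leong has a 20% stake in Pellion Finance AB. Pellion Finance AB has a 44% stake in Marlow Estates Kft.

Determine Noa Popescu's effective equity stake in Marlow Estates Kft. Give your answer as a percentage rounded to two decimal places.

Noa reaches Marlow along 3 paths.
Via Basalt: 100% × 34% = 34%.
Direct stake: 22% = 22%.
Via Pellion: 80% × 44% = 35.2%.
Total: 34% + 22% + 35.2% = 91.2%.
Rounded: 91.20%.

91.20%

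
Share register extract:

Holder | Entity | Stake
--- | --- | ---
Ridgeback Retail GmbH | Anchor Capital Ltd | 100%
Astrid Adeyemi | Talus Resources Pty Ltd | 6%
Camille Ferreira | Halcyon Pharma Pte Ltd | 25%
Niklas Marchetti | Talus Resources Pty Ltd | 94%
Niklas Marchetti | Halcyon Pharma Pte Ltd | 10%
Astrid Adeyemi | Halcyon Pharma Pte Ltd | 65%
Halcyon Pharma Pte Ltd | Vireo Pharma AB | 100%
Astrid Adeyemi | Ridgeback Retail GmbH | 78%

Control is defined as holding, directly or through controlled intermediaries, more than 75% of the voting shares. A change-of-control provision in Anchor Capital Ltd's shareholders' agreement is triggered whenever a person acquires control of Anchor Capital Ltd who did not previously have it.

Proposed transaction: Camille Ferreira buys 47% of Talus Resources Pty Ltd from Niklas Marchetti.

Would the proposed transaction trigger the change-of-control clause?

No

The purchase adds only to Camille's holdings (Niklas's stake shrinks), so Camille is the only person who could newly come to control Anchor.
Camille's largest direct stake is 25% in Halcyon, which does not meet the threshold, so Camille controls no company.
Neither Camille nor any entity Camille controls holds any voting interest in Anchor.
So before the transaction, Camille does not control Anchor.
After the purchase, Camille holds 47% of Talus directly, and Niklas's stake falls to 47%.
Camille's side now holds 47% of Talus, not > 75%, so Camille still does not control Talus.
After the transaction, neither Camille nor any entity Camille controls holds a voting interest in Anchor, so Camille still does not control it.
No new person acquires control, so the clause is not triggered.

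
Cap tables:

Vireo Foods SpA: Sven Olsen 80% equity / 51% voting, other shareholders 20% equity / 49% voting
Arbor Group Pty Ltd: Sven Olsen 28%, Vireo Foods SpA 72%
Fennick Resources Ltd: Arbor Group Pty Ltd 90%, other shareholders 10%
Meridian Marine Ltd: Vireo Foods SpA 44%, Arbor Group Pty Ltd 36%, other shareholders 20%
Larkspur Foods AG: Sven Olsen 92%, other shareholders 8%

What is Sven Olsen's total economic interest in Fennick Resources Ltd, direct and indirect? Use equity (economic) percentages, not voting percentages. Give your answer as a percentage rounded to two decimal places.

77.04%

Sven reaches Fennick along 2 paths.
Via Arbor: 28% × 90% = 25.2%.
Via Vireo → Arbor: 80% × 72% × 90% = 51.84%.
Total: 25.2% + 51.84% = 77.04%.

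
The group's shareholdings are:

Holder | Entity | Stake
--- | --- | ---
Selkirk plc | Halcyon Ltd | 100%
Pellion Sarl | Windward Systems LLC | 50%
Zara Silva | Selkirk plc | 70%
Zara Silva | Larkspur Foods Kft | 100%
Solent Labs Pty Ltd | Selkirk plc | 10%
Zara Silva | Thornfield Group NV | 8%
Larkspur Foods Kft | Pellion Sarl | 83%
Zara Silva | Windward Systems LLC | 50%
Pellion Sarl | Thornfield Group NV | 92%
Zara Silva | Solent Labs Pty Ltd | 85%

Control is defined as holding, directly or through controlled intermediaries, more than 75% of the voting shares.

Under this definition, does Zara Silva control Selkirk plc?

Zara holds 85% of Solent, so Zara controls Solent.
Zara and Solent together hold 70% + 10% = 80% of Selkirk, so Zara controls Selkirk.

Yes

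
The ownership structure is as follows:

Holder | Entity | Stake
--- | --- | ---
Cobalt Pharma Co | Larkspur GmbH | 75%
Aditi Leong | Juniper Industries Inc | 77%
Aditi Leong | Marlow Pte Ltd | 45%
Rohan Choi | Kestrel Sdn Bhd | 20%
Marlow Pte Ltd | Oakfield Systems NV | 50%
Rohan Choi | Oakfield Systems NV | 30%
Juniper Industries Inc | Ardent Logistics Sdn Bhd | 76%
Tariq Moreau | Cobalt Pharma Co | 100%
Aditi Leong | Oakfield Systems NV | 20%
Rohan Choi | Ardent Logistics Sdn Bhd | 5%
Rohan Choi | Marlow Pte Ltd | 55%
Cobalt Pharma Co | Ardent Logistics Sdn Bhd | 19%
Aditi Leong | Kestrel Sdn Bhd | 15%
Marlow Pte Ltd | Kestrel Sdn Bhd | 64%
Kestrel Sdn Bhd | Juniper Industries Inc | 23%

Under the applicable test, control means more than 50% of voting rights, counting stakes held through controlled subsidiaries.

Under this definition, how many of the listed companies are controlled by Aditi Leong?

Aditi holds 77% of Juniper, so Aditi controls Juniper.
Juniper holds 76% of Ardent, so Aditi controls Ardent.
No other company's threshold is met.
Aditi controls 2 companies.

2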